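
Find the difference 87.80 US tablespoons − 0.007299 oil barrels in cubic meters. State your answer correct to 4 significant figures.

0.0001378 m³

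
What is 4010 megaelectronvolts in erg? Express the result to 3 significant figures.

0.00642 ergs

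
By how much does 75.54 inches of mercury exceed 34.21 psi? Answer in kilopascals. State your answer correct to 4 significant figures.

19.94 kPa

75.54 inHg = 255.808 kPa and 34.21 psi = 235.870 kPa.
255.808 − 235.870 ≈ 19.94 kPa.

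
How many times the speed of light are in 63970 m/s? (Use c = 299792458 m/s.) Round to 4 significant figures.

1 m/s = 3.33564e-9 times the speed of light.
Then 63970 × 3.33564e-9 ≈ 0.0002134 c.

0.0002134 times the speed of light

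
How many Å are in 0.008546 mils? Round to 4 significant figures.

2171 angstroms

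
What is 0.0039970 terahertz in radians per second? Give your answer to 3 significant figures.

2.51e+10 rad/s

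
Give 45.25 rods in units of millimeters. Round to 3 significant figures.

228000 mm

1 rod = 5029.20 mm.
Thus 45.25 × 5029.20 ≈ 228000 mm.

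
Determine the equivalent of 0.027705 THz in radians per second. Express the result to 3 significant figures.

1 THz = 6.28319e+12 radians per second.
So 0.027705 × 6.28319e+12 ≈ 1.74e+11 rad/s.

1.74e+11 rad/s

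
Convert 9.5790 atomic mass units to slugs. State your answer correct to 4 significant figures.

1.090e-27 slugs

1 atomic mass unit = 1.13783e-28 slug.
Then 9.5790 × 1.13783e-28 ≈ 1.090e-27 slug.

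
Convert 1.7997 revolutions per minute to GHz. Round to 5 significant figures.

2.9995 × 10^-11 GHz

1 revolution per minute = 1.66667 × 10^-11 GHz.
1.7997 × 1.66667 × 10^-11 ≈ 2.9995 × 10^-11 GHz.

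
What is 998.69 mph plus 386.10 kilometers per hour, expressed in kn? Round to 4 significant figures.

1076 knots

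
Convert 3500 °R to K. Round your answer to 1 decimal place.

1944.4 K

°R = K × 9/5.
Applying the formula gives 1944.4 K.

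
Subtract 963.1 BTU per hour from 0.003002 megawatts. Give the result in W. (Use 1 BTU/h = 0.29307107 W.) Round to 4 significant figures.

2720 watts

0.003002 MW = 3002.00 W and 963.1 BTU/h = 282.257 W.
3002.00 − 282.257 ≈ 2720 W.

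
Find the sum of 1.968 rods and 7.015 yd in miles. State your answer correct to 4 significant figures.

1.968 rod = 0.00615000 mi and 7.015 yd = 0.00398580 mi.
0.00615000 + 0.00398580 ≈ 0.01014 mi.

0.01014 mi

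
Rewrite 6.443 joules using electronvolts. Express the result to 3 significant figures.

1 J = 6.24151 × 10^18 eV.
6.443 × 6.24151 × 10^18 ≈ 4.02 × 10^19 eV.

4.02 × 10^19 electronvolts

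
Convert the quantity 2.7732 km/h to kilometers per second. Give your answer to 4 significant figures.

0.0007703 km/s

1 km/h = 0.000277778 km/s.
2.7732 × 0.000277778 ≈ 0.0007703 km/s.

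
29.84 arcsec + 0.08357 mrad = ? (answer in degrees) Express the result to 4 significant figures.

29.84 arcsec = 0.00828889 ° and 0.08357 mrad = 0.00478821 °.
0.00828889 + 0.00478821 ≈ 0.01308 °.

0.01308 degrees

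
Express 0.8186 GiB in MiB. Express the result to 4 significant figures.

1 gibibyte = 1024.00 MiB.
So 0.8186 × 1024.00 ≈ 838.2 MiB.

838.2 MiB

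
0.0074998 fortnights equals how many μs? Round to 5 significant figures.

9.0718e+9 μs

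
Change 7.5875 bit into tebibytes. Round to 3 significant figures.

8.63e-13 TiB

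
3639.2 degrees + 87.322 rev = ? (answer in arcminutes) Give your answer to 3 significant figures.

2.10 × 10^6 arcmin

3639.2 ° = 218352 arcmin and 87.322 rev = 1.88616 × 10^6 arcmin.
218352 + 1.88616 × 10^6 ≈ 2.10 × 10^6 arcmin.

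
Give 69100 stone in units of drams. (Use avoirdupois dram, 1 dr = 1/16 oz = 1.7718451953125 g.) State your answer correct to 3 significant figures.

2.48 × 10^8 drams

1 st = 3584.00 dr.
Then 69100 × 3584.00 ≈ 2.48 × 10^8 dr.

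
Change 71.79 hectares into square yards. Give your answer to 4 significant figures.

1 ha = 11959.9 square yards.
So 71.79 × 11959.9 ≈ 858600 yd².

858600 yd²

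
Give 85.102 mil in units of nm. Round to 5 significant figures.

2.1616 × 10^6 nm

1 mil = 25400.0 nm.
So 85.102 × 25400.0 ≈ 2.1616 × 10^6 nm.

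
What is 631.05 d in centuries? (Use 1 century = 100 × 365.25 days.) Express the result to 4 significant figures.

1 d = 2.73785 × 10^-5 century.
Then 631.05 × 2.73785 × 10^-5 ≈ 0.01728 century.

0.01728 centuries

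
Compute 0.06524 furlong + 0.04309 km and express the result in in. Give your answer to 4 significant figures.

0.06524 furlong = 516.701 in and 0.04309 km = 1696.46 in.
516.701 + 1696.46 ≈ 2213 in.

2213 inches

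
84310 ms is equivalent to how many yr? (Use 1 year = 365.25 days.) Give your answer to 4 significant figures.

1 ms = 3.16881 × 10^-11 years.
Then 84310 × 3.16881 × 10^-11 ≈ 2.672 × 10^-6 yr.

2.672 × 10^-6 yr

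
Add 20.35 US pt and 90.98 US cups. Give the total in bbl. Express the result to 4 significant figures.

20.35 US pt = 0.0605655 bbl and 90.98 US cup = 0.135387 bbl.
0.0605655 + 0.135387 ≈ 0.1960 bbl.

0.1960 bbl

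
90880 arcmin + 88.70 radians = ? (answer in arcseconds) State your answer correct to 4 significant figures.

2.375 × 10^7 arcseconds

90880 arcmin = 5.45280 × 10^6 arcsec and 88.70 rad = 1.82957 × 10^7 arcsec.
5.45280 × 10^6 + 1.82957 × 10^7 ≈ 2.375 × 10^7 arcsec.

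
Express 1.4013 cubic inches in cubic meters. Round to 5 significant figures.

2.2963 × 10^-5 m³

1 cubic inch = 1.63871 × 10^-5 m³.
Then 1.4013 × 1.63871 × 10^-5 ≈ 2.2963 × 10^-5 m³.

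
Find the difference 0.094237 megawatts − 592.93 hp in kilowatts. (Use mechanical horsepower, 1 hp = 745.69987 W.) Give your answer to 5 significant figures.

-347.91 kW

0.094237 MW = 94.2370 kW and 592.93 hp = 442.148 kW.
94.2370 − 442.148 ≈ -347.91 kW.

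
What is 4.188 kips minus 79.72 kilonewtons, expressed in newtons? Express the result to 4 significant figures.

4.188 kip = 18629.2 N and 79.72 kN = 79720.0 N.
18629.2 − 79720.0 ≈ -61090 N.

-61090 newtons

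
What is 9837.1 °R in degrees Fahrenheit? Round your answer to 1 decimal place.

9377.4 °F

°R = °F + 459.67.
Applying the formula gives 9377.4 °F.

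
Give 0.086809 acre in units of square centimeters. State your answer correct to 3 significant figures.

3.51 × 10^6 square centimeters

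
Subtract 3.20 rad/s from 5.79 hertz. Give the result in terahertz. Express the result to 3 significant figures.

5.28e-12 THz

5.79 Hz = 5.79000e-12 THz and 3.20 rad/s = 5.09296e-13 THz.
5.79000e-12 − 5.09296e-13 ≈ 5.28e-12 THz.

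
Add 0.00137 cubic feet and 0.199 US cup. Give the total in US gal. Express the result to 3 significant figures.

0.00137 ft³ = 0.0102483 US gal and 0.199 US cup = 0.0124375 US gal.
0.0102483 + 0.0124375 ≈ 0.0227 US gal.

0.0227 US gal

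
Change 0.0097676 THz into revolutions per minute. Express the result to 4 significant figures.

5.861 × 10^11 rpm

1 terahertz = 6.00000 × 10^13 rpm.
So 0.0097676 × 6.00000 × 10^13 ≈ 5.861 × 10^11 rpm.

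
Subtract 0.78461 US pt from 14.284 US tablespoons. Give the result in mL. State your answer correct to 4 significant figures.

-160.0 mL

14.284 US tbsp = 211.214 mL and 0.78461 US pt = 371.259 mL.
211.214 − 371.259 ≈ -160.0 mL.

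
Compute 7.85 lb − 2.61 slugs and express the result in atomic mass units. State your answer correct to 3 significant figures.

-2.08e+28 u

7.85 lb = 2.14430e+27 u and 2.61 slug = 2.29384e+28 u.
2.14430e+27 − 2.29384e+28 ≈ -2.08e+28 u.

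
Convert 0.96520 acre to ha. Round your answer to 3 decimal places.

0.391 ha

1 acre = 0.404686 hectares.
So 0.96520 × 0.404686 ≈ 0.391 ha.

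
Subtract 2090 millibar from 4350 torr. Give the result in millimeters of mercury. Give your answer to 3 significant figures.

2780 millimeters of mercury

4350 torr = 4350.00 mmHg and 2090 mbar = 1567.63 mmHg.
4350.00 − 1567.63 ≈ 2780 mmHg.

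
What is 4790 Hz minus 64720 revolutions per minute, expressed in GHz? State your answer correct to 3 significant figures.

4790 Hz = 4.79000e-6 GHz and 64720 rpm = 1.07867e-6 GHz.
4.79000e-6 − 1.07867e-6 ≈ 3.71e-6 GHz.

3.71e-6 gigahertz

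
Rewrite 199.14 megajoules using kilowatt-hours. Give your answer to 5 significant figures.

1 megajoule = 0.277778 kilowatt-hours.
Then 199.14 × 0.277778 ≈ 55.317 kWh.

55.317 kilowatt-hours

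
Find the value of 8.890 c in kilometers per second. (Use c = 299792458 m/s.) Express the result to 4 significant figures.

1 c = 299792 km/s.
Then 8.890 × 299792 ≈ 2.665 × 10^6 km/s.

2.665 × 10^6 km/s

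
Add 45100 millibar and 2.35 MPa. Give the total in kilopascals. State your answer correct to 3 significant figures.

6860 kilopascals

45100 mbar = 4510.00 kPa and 2.35 MPa = 2350.00 kPa.
4510.00 + 2350.00 ≈ 6860 kPa.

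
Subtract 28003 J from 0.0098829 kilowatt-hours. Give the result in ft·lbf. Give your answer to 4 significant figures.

0.0098829 kWh = 26241.3 ft·lbf and 28003 J = 20654.0 ft·lbf.
26241.3 − 20654.0 ≈ 5587 ft·lbf.

5587 foot-pounds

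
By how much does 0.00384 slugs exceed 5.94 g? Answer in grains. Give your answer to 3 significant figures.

0.00384 slug = 864.838 gr and 5.94 g = 91.6682 gr.
864.838 − 91.6682 ≈ 773 gr.

773 gr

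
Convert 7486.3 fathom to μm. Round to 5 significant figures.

1.3691e+10 micrometers

1 fathom = 1.82880e+6 μm.
So 7486.3 × 1.82880e+6 ≈ 1.3691e+10 μm.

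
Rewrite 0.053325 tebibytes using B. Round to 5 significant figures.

1 tebibyte = 1.09951 × 10^12 bytes.
Then 0.053325 × 1.09951 × 10^12 ≈ 5.8631 × 10^10 B.

5.8631 × 10^10 B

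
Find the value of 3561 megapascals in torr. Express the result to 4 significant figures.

2.671 × 10^7 torr

1 megapascal = 7500.62 torr.
So 3561 × 7500.62 ≈ 2.671 × 10^7 torr.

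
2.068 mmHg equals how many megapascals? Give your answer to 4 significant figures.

0.0002757 MPa

1 mmHg = 0.000133322 megapascals.
2.068 × 0.000133322 ≈ 0.0002757 MPa.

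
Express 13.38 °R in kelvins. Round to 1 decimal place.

7.4 K

°R = K × 9/5.
Applying the formula gives 7.4 K.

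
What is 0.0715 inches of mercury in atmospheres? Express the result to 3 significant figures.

0.00239 atm

1 inch of mercury = 0.0334211 atm.
So 0.0715 × 0.0334211 ≈ 0.00239 atm.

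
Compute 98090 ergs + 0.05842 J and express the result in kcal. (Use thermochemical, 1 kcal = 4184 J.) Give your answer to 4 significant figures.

98090 erg = 2.34441 × 10^-6 kcal and 0.05842 J = 1.39627 × 10^-5 kcal.
2.34441 × 10^-6 + 1.39627 × 10^-5 ≈ 1.631 × 10^-5 kcal.

1.631 × 10^-5 kcal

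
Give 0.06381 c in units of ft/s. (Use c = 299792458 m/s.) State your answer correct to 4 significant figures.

1 c = 9.83571 × 10^8 ft/s.
Then 0.06381 × 9.83571 × 10^8 ≈ 6.276 × 10^7 ft/s.

6.276 × 10^7 ft/s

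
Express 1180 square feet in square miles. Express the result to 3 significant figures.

4.23 × 10^-5 mi²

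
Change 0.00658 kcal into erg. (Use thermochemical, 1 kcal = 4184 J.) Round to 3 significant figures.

1 kcal = 4.18400e+10 ergs.
Thus 0.00658 × 4.18400e+10 ≈ 2.75e+8 erg.

2.75e+8 erg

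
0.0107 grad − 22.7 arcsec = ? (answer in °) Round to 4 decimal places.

0.0107 grad = 0.00963000 ° and 22.7 arcsec = 0.00630556 °.
0.00963000 − 0.00630556 ≈ 0.0033 °.

0.0033 °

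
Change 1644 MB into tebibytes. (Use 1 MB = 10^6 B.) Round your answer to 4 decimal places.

0.0015 tebibytes

1 MB = 9.09495e-7 TiB.
So 1644 × 9.09495e-7 ≈ 0.0015 TiB.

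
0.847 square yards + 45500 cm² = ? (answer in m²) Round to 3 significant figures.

5.26 m²

0.847 yd² = 0.708200 m² and 45500 cm² = 4.55000 m².
0.708200 + 4.55000 ≈ 5.26 m².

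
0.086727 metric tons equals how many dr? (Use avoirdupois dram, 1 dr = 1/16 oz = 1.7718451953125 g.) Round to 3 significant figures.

1 metric ton = 564383 dr.
0.086727 × 564383 ≈ 48900 dr.

48900 dr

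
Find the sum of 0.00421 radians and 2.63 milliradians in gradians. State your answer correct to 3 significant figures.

0.435 gradians

0.00421 rad = 0.268017 grad and 2.63 mrad = 0.167431 grad.
0.268017 + 0.167431 ≈ 0.435 grad.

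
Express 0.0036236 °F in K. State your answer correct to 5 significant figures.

255.37 K

K = (°F + 459.67) × 5/9.
Applying the formula gives 255.37 K.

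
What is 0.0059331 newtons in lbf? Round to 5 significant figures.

1 newton = 0.224809 lbf.
Then 0.0059331 × 0.224809 ≈ 0.0013338 lbf.

0.0013338 lbf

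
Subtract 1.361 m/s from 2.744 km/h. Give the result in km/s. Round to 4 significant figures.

-0.0005988 kilometers per second

2.744 km/h = 0.000762222 km/s and 1.361 m/s = 0.00136100 km/s.
0.000762222 − 0.00136100 ≈ -0.0005988 km/s.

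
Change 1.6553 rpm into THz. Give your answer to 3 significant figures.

1 rpm = 1.66667e-14 terahertz.
Thus 1.6553 × 1.66667e-14 ≈ 2.76e-14 THz.

2.76e-14 THz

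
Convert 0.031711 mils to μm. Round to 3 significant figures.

1 mil = 25.4000 μm.
So 0.031711 × 25.4000 ≈ 0.805 μm.

0.805 μm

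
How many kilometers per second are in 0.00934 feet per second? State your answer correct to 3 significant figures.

1 foot per second = 0.000304800 kilometers per second.
So 0.00934 × 0.000304800 ≈ 2.85e-6 km/s.

2.85e-6 km/s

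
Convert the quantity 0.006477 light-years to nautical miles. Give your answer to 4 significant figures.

3.309 × 10^10 nmi

1 ly = 5.10839 × 10^12 nmi.
0.006477 × 5.10839 × 10^12 ≈ 3.309 × 10^10 nmi.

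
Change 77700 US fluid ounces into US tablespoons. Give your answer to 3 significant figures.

1 US fluid ounce = 2.00000 US tbsp.
So 77700 × 2.00000 ≈ 155000 US tbsp.

155000 US tablespoons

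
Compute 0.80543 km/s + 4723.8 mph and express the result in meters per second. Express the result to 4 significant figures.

2917 m/s

0.80543 km/s = 805.430 m/s and 4723.8 mph = 2111.73 m/s.
805.430 + 2111.73 ≈ 2917 m/s.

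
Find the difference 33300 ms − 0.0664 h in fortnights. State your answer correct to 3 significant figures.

33300 ms = 2.75298e-5 fortnight and 0.0664 h = 0.000197619 fortnight.
2.75298e-5 − 0.000197619 ≈ -0.000170 fortnight.

-0.000170 fortnights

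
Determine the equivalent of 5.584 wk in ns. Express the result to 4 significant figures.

3.377e+15 ns

1 week = 6.04800e+14 ns.
So 5.584 × 6.04800e+14 ≈ 3.377e+15 ns.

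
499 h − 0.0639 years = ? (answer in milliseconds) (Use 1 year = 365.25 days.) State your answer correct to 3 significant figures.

-2.20 × 10^8 ms

499 h = 1.79640 × 10^9 ms and 0.0639 yr = 2.01653 × 10^9 ms.
1.79640 × 10^9 − 2.01653 × 10^9 ≈ -2.20 × 10^8 ms.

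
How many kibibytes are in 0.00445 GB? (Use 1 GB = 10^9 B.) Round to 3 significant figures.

1 GB = 976562.5 kibibytes.
Then 0.00445 × 976562.5 ≈ 4350 KiB.

4350 kibibytes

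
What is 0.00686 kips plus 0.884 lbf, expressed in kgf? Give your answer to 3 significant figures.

3.51 kilograms-force

0.00686 kip = 3.11164 kgf and 0.884 lbf = 0.400976 kgf.
3.11164 + 0.400976 ≈ 3.51 kgf.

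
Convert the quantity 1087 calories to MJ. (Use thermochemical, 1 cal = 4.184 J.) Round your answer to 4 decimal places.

0.0045 megajoules

1 calorie = 4.18400 × 10^-6 megajoules.
Thus 1087 × 4.18400 × 10^-6 ≈ 0.0045 MJ.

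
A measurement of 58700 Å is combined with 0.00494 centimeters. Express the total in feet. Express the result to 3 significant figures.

0.000181 ft

58700 Å = 1.92585e-5 ft and 0.00494 cm = 0.000162073 ft.
1.92585e-5 + 0.000162073 ≈ 0.000181 ft.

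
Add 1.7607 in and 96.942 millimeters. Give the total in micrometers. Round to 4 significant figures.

141700 micrometers

1.7607 in = 44721.8 μm and 96.942 mm = 96942.0 μm.
44721.8 + 96942.0 ≈ 141700 μm.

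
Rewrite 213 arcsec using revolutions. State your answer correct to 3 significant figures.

0.000164 revolutions

1 arcsec = 7.71605 × 10^-7 rev.
So 213 × 7.71605 × 10^-7 ≈ 0.000164 rev.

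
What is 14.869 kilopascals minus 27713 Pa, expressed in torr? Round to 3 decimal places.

14.869 kPa = 111.527 torr and 27713 Pa = 207.865 torr.
111.527 − 207.865 ≈ -96.338 torr.

-96.338 torr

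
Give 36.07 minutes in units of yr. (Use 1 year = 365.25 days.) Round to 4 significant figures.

1 min = 1.90129e-6 yr.
Thus 36.07 × 1.90129e-6 ≈ 6.858e-5 yr.

6.858e-5 yr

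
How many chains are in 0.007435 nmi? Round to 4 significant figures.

1 nmi = 92.0624 chains.
So 0.007435 × 92.0624 ≈ 0.6845 chain.

0.6845 chains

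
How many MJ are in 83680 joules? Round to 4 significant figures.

0.08368 megajoules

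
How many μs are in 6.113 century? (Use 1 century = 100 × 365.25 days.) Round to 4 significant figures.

1 century = 3.15576e+15 μs.
Thus 6.113 × 3.15576e+15 ≈ 1.929e+16 μs.

1.929e+16 μs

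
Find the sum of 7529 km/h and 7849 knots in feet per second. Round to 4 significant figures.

20110 feet per second

7529 km/h = 6861.51 ft/s and 7849 kn = 13247.6 ft/s.
6861.51 + 13247.6 ≈ 20110 ft/s.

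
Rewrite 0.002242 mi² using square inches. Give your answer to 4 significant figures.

9.000 × 10^6 square inches

1 square mile = 4.01449 × 10^9 in².
Then 0.002242 × 4.01449 × 10^9 ≈ 9.000 × 10^6 in².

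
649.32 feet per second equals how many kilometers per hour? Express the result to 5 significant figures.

712.49 kilometers per hour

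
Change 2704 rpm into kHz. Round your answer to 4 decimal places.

0.0451 kilohertz

1 rpm = 1.66667 × 10^-5 kilohertz.
2704 × 1.66667 × 10^-5 ≈ 0.0451 kHz.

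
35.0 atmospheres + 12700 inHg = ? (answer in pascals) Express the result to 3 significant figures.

35.0 atm = 3546375 Pa and 12700 inHg = 4.300714 × 10^7 Pa.
3546375 + 4.300714 × 10^7 ≈ 4.66 × 10^7 Pa.

4.66 × 10^7 pascals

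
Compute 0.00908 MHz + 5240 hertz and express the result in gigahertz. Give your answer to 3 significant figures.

1.43 × 10^-5 gigahertz

0.00908 MHz = 9.08000 × 10^-6 GHz and 5240 Hz = 5.24000 × 10^-6 GHz.
9.08000 × 10^-6 + 5.24000 × 10^-6 ≈ 1.43 × 10^-5 GHz.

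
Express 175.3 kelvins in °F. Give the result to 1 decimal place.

K = (°F + 459.67) × 5/9.
Applying the formula gives -144.1 °F.

-144.1 degrees Fahrenheit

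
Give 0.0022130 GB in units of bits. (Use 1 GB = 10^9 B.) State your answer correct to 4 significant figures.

1.770e+7 bits

1 gigabyte = 8.00000e+9 bit.
0.0022130 × 8.00000e+9 ≈ 1.770e+7 bit.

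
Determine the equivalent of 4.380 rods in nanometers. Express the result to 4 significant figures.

1 rod = 5.02920e+9 nanometers.
Thus 4.380 × 5.02920e+9 ≈ 2.203e+10 nm.

2.203e+10 nm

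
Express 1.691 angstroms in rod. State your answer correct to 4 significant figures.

3.362e-11 rod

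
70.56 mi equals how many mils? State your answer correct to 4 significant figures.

4.471e+9 mil

1 mi = 6.33600e+7 mil.
Then 70.56 × 6.33600e+7 ≈ 4.471e+9 mil.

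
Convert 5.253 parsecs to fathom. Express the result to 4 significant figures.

8.863 × 10^16 fathom

1 pc = 1.68727 × 10^16 fathom.
Thus 5.253 × 1.68727 × 10^16 ≈ 8.863 × 10^16 fathom.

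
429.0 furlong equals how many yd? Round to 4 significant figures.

94380 yd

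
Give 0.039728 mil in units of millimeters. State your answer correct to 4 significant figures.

0.001009 mm

1 mil = 0.0254000 mm.
So 0.039728 × 0.0254000 ≈ 0.001009 mm.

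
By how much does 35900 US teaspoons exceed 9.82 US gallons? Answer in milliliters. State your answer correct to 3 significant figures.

140000 mL

35900 US tsp = 176948 mL and 9.82 US gal = 37172.7 mL.
176948 − 37172.7 ≈ 140000 mL.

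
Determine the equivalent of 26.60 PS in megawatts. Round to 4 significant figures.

1 metric horsepower = 0.000735499 MW.
So 26.60 × 0.000735499 ≈ 0.01956 MW.

0.01956 MW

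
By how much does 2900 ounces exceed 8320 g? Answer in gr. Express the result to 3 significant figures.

2900 oz = 1.26875 × 10^6 gr and 8320 g = 128397 gr.
1.26875 × 10^6 − 128397 ≈ 1.14 × 10^6 gr.

1.14 × 10^6 gr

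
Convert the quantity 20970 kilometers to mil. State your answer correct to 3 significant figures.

8.26 × 10^11 mil

1 kilometer = 3.93701 × 10^7 mils.
20970 × 3.93701 × 10^7 ≈ 8.26 × 10^11 mil.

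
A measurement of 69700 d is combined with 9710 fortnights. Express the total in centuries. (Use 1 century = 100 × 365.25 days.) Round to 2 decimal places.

69700 d = 1.90828 century and 9710 fortnight = 3.72183 century.
1.90828 + 3.72183 ≈ 5.63 century.

5.63 century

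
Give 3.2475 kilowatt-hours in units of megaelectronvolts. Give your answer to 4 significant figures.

1 kWh = 2.24694 × 10^19 MeV.
3.2475 × 2.24694 × 10^19 ≈ 7.297 × 10^19 MeV.

7.297 × 10^19 MeV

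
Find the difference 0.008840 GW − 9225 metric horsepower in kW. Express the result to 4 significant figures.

2055 kW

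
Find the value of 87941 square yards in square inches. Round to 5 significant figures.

1.1397 × 10^8 square inches

1 yd² = 1296.00 in².
Then 87941 × 1296.00 ≈ 1.1397 × 10^8 in².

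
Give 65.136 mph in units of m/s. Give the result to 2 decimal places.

1 mph = 0.447040 meters per second.
Then 65.136 × 0.447040 ≈ 29.12 m/s.

29.12 m/s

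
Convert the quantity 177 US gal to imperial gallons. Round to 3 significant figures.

147 imp gal

1 US gal = 0.832674 imperial gallons.
So 177 × 0.832674 ≈ 147 imp gal.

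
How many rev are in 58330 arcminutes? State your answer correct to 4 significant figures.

1 arcmin = 4.62963e-5 revolutions.
58330 × 4.62963e-5 ≈ 2.700 rev.

2.700 rev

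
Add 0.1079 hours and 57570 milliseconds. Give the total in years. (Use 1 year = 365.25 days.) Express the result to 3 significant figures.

1.41 × 10^-5 yr

0.1079 h = 1.23089 × 10^-5 yr and 57570 ms = 1.82428 × 10^-6 yr.
1.23089 × 10^-5 + 1.82428 × 10^-6 ≈ 1.41 × 10^-5 yr.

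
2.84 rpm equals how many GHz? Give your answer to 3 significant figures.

1 rpm = 1.66667e-11 GHz.
Thus 2.84 × 1.66667e-11 ≈ 4.73e-11 GHz.

4.73e-11 gigahertz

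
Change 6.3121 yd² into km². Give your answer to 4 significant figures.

5.278e-6 km²

1 yd² = 8.36127e-7 square kilometers.
Thus 6.3121 × 8.36127e-7 ≈ 5.278e-6 km².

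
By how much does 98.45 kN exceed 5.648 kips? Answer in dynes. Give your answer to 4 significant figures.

7.333 × 10^9 dynes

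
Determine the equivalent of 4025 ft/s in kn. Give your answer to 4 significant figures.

1 ft/s = 0.592484 knots.
So 4025 × 0.592484 ≈ 2385 kn.

2385 kn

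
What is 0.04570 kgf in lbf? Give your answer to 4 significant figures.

1 kilogram-force = 2.20462 lbf.
Then 0.04570 × 2.20462 ≈ 0.1008 lbf.

0.1008 lbf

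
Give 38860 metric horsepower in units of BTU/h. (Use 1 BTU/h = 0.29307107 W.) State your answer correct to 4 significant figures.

9.752 × 10^7 BTU per hour

1 metric horsepower = 2509.63 BTU/h.
38860 × 2509.63 ≈ 9.752 × 10^7 BTU/h.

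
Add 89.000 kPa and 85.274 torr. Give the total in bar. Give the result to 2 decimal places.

1.00 bar

89.000 kPa = 0.890000 bar and 85.274 torr = 0.113689 bar.
0.890000 + 0.113689 ≈ 1.00 bar.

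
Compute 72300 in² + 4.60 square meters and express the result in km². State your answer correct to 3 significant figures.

5.12e-5 km²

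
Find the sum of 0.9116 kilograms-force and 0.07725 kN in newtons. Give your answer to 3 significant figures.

0.9116 kgf = 8.93974 N and 0.07725 kN = 77.2500 N.
8.93974 + 77.2500 ≈ 86.2 N.

86.2 newtons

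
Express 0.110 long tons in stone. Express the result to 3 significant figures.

17.6 st

1 long ton = 160.000 stone.
So 0.110 × 160.000 ≈ 17.6 st.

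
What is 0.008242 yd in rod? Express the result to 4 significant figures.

0.001499 rod

1 yard = 0.181818 rod.
Thus 0.008242 × 0.181818 ≈ 0.001499 rod.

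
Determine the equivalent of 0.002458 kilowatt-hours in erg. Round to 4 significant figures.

8.849 × 10^10 ergs

1 kWh = 3.60000 × 10^13 erg.
Thus 0.002458 × 3.60000 × 10^13 ≈ 8.849 × 10^10 erg.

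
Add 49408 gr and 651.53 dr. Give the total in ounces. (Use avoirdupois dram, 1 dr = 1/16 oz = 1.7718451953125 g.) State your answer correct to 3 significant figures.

154 oz

49408 gr = 112.933 oz and 651.53 dr = 40.7206 oz.
112.933 + 40.7206 ≈ 154 oz.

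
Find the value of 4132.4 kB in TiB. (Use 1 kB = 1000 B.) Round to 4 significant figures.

3.758 × 10^-6 tebibytes

1 kB = 9.09495 × 10^-10 tebibytes.
So 4132.4 × 9.09495 × 10^-10 ≈ 3.758 × 10^-6 TiB.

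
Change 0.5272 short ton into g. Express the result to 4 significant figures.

1 short ton = 907185 g.
Thus 0.5272 × 907185 ≈ 478300 g.

478300 grams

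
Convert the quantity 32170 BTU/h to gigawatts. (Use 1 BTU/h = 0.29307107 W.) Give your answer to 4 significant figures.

9.428 × 10^-6 gigawatts

1 BTU per hour = 2.93071 × 10^-10 gigawatts.
Then 32170 × 2.93071 × 10^-10 ≈ 9.428 × 10^-6 GW.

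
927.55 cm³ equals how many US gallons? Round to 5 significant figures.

0.24503 US gal

1 cm³ = 0.000264172 US gallons.
Then 927.55 × 0.000264172 ≈ 0.24503 US gal.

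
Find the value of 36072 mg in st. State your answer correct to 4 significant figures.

0.005680 st

1 milligram = 1.57473 × 10^-7 st.
Thus 36072 × 1.57473 × 10^-7 ≈ 0.005680 st.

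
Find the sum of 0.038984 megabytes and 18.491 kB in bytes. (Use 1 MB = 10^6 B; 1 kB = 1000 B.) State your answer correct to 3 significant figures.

57500 B

0.038984 MB = 38984.0 B and 18.491 kB = 18491.0 B.
38984.0 + 18491.0 ≈ 57500 B.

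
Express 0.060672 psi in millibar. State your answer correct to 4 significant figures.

4.183 millibar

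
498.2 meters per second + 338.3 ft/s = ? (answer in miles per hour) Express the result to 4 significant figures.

1345 mph

498.2 m/s = 1114.44 mph and 338.3 ft/s = 230.659 mph.
1114.44 + 230.659 ≈ 1345 mph.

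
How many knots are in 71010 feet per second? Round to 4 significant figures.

1 foot per second = 0.592484 kn.
Thus 71010 × 0.592484 ≈ 42070 kn.

42070 kn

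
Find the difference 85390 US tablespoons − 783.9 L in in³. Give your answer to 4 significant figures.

29210 cubic inches

85390 US tbsp = 77051.1 in³ and 783.9 L = 47836.5 in³.
77051.1 − 47836.5 ≈ 29210 in³.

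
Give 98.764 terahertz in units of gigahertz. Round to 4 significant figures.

98760 gigahertz

1 terahertz = 1000.00 gigahertz.
So 98.764 × 1000.00 ≈ 98760 GHz.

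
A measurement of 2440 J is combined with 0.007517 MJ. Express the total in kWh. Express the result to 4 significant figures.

0.002766 kWh

2440 J = 0.000677778 kWh and 0.007517 MJ = 0.00208806 kWh.
0.000677778 + 0.00208806 ≈ 0.002766 kWh.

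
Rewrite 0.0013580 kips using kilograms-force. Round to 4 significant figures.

0.6160 kgf

1 kip = 453.592 kgf.
Thus 0.0013580 × 453.592 ≈ 0.6160 kgf.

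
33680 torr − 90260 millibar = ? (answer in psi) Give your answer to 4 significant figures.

-657.8 pounds per square inch

33680 torr = 651.263 psi and 90260 mbar = 1309.11 psi.
651.263 − 1309.11 ≈ -657.8 psi.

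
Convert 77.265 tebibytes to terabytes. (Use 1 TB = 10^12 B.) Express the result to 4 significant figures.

84.95 TB

1 TiB = 1.09951 terabytes.
Thus 77.265 × 1.09951 ≈ 84.95 TB.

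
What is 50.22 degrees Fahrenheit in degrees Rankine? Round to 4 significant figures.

°R = °F + 459.67.
Applying the formula gives 509.9 °R.

509.9 degrees Rankine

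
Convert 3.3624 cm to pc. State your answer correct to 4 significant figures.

1.090 × 10^-18 parsecs

1 centimeter = 3.24078 × 10^-19 parsecs.
3.3624 × 3.24078 × 10^-19 ≈ 1.090 × 10^-18 pc.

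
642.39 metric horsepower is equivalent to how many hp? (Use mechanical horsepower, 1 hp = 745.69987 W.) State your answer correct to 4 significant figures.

633.6 horsepower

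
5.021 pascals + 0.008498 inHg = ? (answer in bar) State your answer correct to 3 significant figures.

5.021 Pa = 5.02100e-5 bar and 0.008498 inHg = 0.000287775 bar.
5.02100e-5 + 0.000287775 ≈ 0.000338 bar.

0.000338 bar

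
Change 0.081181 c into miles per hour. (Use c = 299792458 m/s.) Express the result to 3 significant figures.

5.44e+7 miles per hour

1 speed of light = 6.70617e+8 miles per hour.
0.081181 × 6.70617e+8 ≈ 5.44e+7 mph.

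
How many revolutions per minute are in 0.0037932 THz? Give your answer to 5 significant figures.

2.2759e+11 rpm

1 THz = 6.00000e+13 rpm.
Thus 0.0037932 × 6.00000e+13 ≈ 2.2759e+11 rpm.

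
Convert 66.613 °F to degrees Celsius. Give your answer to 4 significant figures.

°F = °C × 9/5 + 32.
Applying the formula gives 19.23 °C.

19.23 °C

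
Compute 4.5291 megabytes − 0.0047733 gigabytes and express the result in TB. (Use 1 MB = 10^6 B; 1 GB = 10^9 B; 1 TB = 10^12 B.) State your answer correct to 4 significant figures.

-2.442 × 10^-7 TB

4.5291 MB = 4.52910 × 10^-6 TB and 0.0047733 GB = 4.77330 × 10^-6 TB.
4.52910 × 10^-6 − 4.77330 × 10^-6 ≈ -2.442 × 10^-7 TB.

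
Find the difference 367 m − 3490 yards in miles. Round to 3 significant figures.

-1.75 mi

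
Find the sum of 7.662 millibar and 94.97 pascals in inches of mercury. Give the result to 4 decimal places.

0.2543 inHg

7.662 mbar = 0.226259 inHg and 94.97 Pa = 0.0280446 inHg.
0.226259 + 0.0280446 ≈ 0.2543 inHg.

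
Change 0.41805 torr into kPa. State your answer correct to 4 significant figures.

0.05574 kPa

1 torr = 0.133322 kPa.
Then 0.41805 × 0.133322 ≈ 0.05574 kPa.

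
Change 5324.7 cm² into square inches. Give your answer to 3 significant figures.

825 square inches

1 cm² = 0.155000 in².
5324.7 × 0.155000 ≈ 825 in².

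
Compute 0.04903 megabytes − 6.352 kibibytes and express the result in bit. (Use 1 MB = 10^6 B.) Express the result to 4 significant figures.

0.04903 MB = 392240 bit and 6.352 KiB = 52035.6 bit.
392240 − 52035.6 ≈ 340200 bit.

340200 bit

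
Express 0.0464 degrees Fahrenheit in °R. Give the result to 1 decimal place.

°R = °F + 459.67.
Applying the formula gives 459.7 °R.

459.7 °R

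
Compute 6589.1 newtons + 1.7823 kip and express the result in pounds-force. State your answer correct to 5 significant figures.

3263.6 lbf

6589.1 N = 1481.29 lbf and 1.7823 kip = 1782.30 lbf.
1481.29 + 1782.30 ≈ 3263.6 lbf.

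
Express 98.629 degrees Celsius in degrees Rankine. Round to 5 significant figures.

669.20 °R

°R = (°C + 273.15) × 9/5.
Applying the formula gives 669.20 °R.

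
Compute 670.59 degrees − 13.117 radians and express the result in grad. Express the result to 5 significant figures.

670.59 ° = 745.100 grad and 13.117 rad = 835.054 grad.
745.100 − 835.054 ≈ -89.954 grad.

-89.954 gradians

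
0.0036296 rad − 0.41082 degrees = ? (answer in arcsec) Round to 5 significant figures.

0.0036296 rad = 748.659 arcsec and 0.41082 ° = 1478.95 arcsec.
748.659 − 1478.95 ≈ -730.29 arcsec.

-730.29 arcsec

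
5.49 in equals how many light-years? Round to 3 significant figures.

1 in = 2.68478 × 10^-18 ly.
5.49 × 2.68478 × 10^-18 ≈ 1.47 × 10^-17 ly.

1.47 × 10^-17 light-years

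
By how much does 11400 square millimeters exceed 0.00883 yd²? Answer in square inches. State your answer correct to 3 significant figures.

6.23 square inches

11400 mm² = 17.6700 in² and 0.00883 yd² = 11.4437 in².
17.6700 − 11.4437 ≈ 6.23 in².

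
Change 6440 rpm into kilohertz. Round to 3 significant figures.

0.107 kHz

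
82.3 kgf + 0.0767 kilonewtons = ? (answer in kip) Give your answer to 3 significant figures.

82.3 kgf = 0.181440 kip and 0.0767 kN = 0.0172428 kip.
0.181440 + 0.0172428 ≈ 0.199 kip.

0.199 kip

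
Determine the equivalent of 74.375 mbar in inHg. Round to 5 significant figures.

2.1963 inHg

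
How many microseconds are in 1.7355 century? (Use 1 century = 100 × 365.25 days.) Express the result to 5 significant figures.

1 century = 3.15576e+15 μs.
So 1.7355 × 3.15576e+15 ≈ 5.4768e+15 μs.

5.4768e+15 microseconds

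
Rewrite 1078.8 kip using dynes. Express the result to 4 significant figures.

1 kip = 4.44822e+8 dynes.
Thus 1078.8 × 4.44822e+8 ≈ 4.799e+11 dyn.

4.799e+11 dyn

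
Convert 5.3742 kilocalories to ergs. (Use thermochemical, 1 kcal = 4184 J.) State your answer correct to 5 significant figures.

1 kilocalorie = 4.18400 × 10^10 erg.
5.3742 × 4.18400 × 10^10 ≈ 2.2486 × 10^11 erg.

2.2486 × 10^11 erg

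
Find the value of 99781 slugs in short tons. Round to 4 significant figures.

1605 short ton

1 slug = 0.0160870 short tons.
Thus 99781 × 0.0160870 ≈ 1605 short ton.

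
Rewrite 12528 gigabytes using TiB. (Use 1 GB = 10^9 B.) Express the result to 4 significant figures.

11.39 tebibytes

1 GB = 0.000909495 tebibytes.
So 12528 × 0.000909495 ≈ 11.39 TiB.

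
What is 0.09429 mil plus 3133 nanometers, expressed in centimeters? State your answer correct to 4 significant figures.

0.0005528 cm

0.09429 mil = 0.000239497 cm and 3133 nm = 0.000313300 cm.
0.000239497 + 0.000313300 ≈ 0.0005528 cm.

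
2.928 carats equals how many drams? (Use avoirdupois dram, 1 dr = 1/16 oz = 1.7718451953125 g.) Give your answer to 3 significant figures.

1 carat = 0.112877 drams.
Then 2.928 × 0.112877 ≈ 0.331 dr.

0.331 dr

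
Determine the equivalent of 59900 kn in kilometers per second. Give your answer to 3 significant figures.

1 kn = 0.000514444 kilometers per second.
59900 × 0.000514444 ≈ 30.8 km/s.

30.8 kilometers per second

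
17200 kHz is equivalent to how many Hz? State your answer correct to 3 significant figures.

1 kHz = 1000.00 hertz.
So 17200 × 1000.00 ≈ 1.72 × 10^7 Hz.

1.72 × 10^7 Hz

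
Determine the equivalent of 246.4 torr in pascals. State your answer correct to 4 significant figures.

1 torr = 133.322 pascals.
Thus 246.4 × 133.322 ≈ 32850 Pa.

32850 pascals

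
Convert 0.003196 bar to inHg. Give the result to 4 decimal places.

1 bar = 29.5300 inches of mercury.
Thus 0.003196 × 29.5300 ≈ 0.0944 inHg.

0.0944 inches of mercury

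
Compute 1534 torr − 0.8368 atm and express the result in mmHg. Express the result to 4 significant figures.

898.0 millimeters of mercury

1534 torr = 1534.00 mmHg and 0.8368 atm = 635.968 mmHg.
1534.00 − 635.968 ≈ 898.0 mmHg.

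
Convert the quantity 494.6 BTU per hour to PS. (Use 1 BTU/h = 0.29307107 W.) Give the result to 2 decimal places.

0.20 metric horsepower

1 BTU/h = 0.000398466 PS.
Thus 494.6 × 0.000398466 ≈ 0.20 PS.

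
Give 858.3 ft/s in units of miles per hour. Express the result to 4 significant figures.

1 ft/s = 0.681818 mph.
Thus 858.3 × 0.681818 ≈ 585.2 mph.

585.2 mph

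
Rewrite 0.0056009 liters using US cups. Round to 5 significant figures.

1 liter = 4.22675 US cup.
Then 0.0056009 × 4.22675 ≈ 0.023674 US cup.

0.023674 US cup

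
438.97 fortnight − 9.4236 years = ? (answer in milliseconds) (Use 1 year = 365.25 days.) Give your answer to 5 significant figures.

2.3359 × 10^11 milliseconds

438.97 fortnight = 5.30978 × 10^11 ms and 9.4236 yr = 2.97386 × 10^11 ms.
5.30978 × 10^11 − 2.97386 × 10^11 ≈ 2.3359 × 10^11 ms.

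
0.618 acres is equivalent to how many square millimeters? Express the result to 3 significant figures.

2.50 × 10^9 mm²

1 acre = 4.04686 × 10^9 square millimeters.
Then 0.618 × 4.04686 × 10^9 ≈ 2.50 × 10^9 mm².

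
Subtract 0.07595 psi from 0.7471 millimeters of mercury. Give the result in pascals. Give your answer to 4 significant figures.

-424.1 Pa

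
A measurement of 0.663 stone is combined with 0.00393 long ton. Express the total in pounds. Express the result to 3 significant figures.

18.1 pounds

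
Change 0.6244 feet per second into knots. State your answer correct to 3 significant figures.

1 foot per second = 0.592484 knots.
Then 0.6244 × 0.592484 ≈ 0.370 kn.

0.370 knots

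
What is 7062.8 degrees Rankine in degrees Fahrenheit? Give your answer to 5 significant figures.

6603.1 °F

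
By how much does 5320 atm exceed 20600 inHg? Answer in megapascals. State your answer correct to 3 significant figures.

469 megapascals

5320 atm = 539.049 MPa and 20600 inHg = 69.7596 MPa.
539.049 − 69.7596 ≈ 469 MPa.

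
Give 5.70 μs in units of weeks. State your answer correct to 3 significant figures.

9.42e-12 wk

1 μs = 1.65344e-12 weeks.
Thus 5.70 × 1.65344e-12 ≈ 9.42e-12 wk.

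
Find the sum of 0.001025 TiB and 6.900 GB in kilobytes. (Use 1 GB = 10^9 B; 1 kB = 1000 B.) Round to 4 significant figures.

8.027e+6 kB

0.001025 TiB = 1.12700e+6 kB and 6.900 GB = 6.90000e+6 kB.
1.12700e+6 + 6.90000e+6 ≈ 8.027e+6 kB.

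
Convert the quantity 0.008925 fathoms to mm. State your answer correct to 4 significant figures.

1 fathom = 1828.80 mm.
So 0.008925 × 1828.80 ≈ 16.32 mm.

16.32 mm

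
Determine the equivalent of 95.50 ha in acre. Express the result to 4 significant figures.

1 hectare = 2.47105 acres.
Thus 95.50 × 2.47105 ≈ 236.0 acre.

236.0 acres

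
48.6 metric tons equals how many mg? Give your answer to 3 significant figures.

4.86e+10 mg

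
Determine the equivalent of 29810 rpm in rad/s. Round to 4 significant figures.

1 revolution per minute = 0.104720 rad/s.
So 29810 × 0.104720 ≈ 3122 rad/s.

3122 rad/s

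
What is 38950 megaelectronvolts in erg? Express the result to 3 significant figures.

0.0624 erg

1 MeV = 1.60218 × 10^-6 ergs.
So 38950 × 1.60218 × 10^-6 ≈ 0.0624 erg.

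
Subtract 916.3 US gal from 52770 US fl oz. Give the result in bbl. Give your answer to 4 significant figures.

-12.00 bbl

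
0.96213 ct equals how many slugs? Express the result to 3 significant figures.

1 ct = 1.37044 × 10^-5 slug.
0.96213 × 1.37044 × 10^-5 ≈ 1.32 × 10^-5 slug.

1.32 × 10^-5 slugs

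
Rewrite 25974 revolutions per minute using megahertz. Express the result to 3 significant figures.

0.000433 MHz

1 revolution per minute = 1.66667e-8 MHz.
Then 25974 × 1.66667e-8 ≈ 0.000433 MHz.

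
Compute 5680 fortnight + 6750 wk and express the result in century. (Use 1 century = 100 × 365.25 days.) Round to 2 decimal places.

5680 fortnight = 2.17714 century and 6750 wk = 1.29363 century.
2.17714 + 1.29363 ≈ 3.47 century.

3.47 centuries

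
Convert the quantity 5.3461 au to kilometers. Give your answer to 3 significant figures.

8.00 × 10^8 km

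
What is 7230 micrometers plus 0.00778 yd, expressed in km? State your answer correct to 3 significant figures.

7230 μm = 7.23000 × 10^-6 km and 0.00778 yd = 7.11403 × 10^-6 km.
7.23000 × 10^-6 + 7.11403 × 10^-6 ≈ 1.43 × 10^-5 km.

1.43 × 10^-5 kilometers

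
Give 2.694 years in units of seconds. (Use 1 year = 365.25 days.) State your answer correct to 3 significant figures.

1 year = 3.15576e+7 seconds.
Thus 2.694 × 3.15576e+7 ≈ 8.50e+7 s.

8.50e+7 seconds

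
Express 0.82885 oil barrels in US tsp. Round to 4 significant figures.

1 oil barrel = 32256.0 US teaspoons.
Then 0.82885 × 32256.0 ≈ 26740 US tsp.

26740 US teaspoons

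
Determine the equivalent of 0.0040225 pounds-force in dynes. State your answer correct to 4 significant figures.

1789 dyn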